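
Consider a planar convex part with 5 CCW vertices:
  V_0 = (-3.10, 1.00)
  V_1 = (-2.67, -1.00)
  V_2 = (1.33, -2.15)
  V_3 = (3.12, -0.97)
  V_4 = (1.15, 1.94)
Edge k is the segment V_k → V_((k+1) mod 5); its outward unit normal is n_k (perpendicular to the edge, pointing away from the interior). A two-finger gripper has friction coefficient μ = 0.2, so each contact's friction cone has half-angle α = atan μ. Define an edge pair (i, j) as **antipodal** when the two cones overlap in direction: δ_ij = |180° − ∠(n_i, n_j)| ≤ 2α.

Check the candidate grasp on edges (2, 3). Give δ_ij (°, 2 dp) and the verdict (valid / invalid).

δ = 89.30°, invalid

α = atan 0.2 = 11.31°;  2α = 22.62°
edge 2: e_2 = (+1.79, +1.18);  n_2 = (+0.5504, -0.8349)
edge 3: e_3 = (-1.97, +2.91);  n_3 = (+0.8281, +0.5606)
∠(n_2, n_3) = 90.70°
δ = |180° − 90.70°| = 89.30°
89.30° > 2α = 22.62°  →  invalid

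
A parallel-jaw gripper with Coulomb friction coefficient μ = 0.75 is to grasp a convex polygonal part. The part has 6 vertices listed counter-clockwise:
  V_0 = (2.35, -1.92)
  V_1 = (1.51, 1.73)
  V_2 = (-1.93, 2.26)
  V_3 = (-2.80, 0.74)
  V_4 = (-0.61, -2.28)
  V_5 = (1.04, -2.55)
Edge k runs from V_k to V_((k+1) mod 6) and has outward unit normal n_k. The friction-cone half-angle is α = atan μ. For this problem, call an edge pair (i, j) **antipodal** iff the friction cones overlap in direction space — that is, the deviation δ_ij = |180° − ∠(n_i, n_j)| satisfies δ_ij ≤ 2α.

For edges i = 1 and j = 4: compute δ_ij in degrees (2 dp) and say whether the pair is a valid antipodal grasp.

δ = 0.53°, valid

α = atan 0.75 = 36.87°;  2α = 73.74°
edge 1: e_1 = (-3.44, +0.53);  n_1 = (+0.1523, +0.9883)
edge 4: e_4 = (+1.65, -0.27);  n_4 = (-0.1615, -0.9869)
∠(n_1, n_4) = 179.47°
δ = |180° − 179.47°| = 0.53°
0.53° ≤ 2α = 73.74°  →  valid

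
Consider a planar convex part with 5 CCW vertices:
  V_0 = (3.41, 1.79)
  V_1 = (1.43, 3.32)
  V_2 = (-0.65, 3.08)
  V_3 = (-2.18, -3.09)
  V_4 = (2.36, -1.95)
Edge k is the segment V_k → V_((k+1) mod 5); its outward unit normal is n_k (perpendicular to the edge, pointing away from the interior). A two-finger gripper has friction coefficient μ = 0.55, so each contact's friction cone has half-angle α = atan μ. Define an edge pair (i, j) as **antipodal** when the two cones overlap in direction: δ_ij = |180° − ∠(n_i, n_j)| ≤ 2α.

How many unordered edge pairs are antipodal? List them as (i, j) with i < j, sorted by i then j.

α = atan 0.55 = 28.81°;  2α = 57.62°
n_0 = (+0.6114, +0.7913)
n_1 = (-0.1146, +0.9934)
n_2 = (-0.9706, +0.2407)
n_3 = (+0.2435, -0.9699)
n_4 = (+0.9628, -0.2703)
  (0,1): δ = 135.72°  ·
  (0,2): δ = 66.23°  ·
  (0,3): δ = 51.79°  ✓
  (0,4): δ = 112.01°  ·
  (1,2): δ = 110.51°  ·
  (1,3): δ = 7.51°  ✓
  (1,4): δ = 67.74°  ·
  (2,3): δ = 61.98°  ·
  (2,4): δ = 1.76°  ✓
  (3,4): δ = 119.78°  ·
antipodal pairs: 3

count = 3; pairs: (0,3), (1,3), (2,4)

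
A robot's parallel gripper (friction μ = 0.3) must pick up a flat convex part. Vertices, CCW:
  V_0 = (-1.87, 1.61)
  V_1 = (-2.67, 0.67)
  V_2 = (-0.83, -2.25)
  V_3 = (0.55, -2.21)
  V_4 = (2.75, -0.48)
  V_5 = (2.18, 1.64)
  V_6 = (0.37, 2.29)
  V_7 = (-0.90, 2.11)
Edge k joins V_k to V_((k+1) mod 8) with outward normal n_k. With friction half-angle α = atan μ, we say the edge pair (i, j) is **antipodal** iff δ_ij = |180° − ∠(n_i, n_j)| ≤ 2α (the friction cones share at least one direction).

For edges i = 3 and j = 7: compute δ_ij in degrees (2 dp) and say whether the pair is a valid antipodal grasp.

δ = 10.91°, valid

α = atan 0.3 = 16.70°;  2α = 33.40°
edge 3: e_3 = (+2.20, +1.73);  n_3 = (+0.6181, -0.7861)
edge 7: e_7 = (-0.97, -0.50);  n_7 = (-0.4582, +0.8889)
∠(n_3, n_7) = 169.09°
δ = |180° − 169.09°| = 10.91°
10.91° ≤ 2α = 33.40°  →  valid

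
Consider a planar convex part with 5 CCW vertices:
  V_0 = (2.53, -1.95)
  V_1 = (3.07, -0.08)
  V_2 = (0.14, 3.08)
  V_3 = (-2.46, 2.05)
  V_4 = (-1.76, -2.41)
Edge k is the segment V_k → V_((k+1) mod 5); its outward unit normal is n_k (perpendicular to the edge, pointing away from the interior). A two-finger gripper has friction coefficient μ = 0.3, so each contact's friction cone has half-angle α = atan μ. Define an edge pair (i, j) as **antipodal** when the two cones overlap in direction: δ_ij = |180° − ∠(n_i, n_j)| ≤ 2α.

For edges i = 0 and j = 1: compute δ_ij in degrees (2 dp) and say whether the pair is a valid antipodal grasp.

δ = 121.06°, invalid

α = atan 0.3 = 16.70°;  2α = 33.40°
edge 0: e_0 = (+0.54, +1.87);  n_0 = (+0.9607, -0.2774)
edge 1: e_1 = (-2.93, +3.16);  n_1 = (+0.7333, +0.6799)
∠(n_0, n_1) = 58.94°
δ = |180° − 58.94°| = 121.06°
121.06° > 2α = 33.40°  →  invalid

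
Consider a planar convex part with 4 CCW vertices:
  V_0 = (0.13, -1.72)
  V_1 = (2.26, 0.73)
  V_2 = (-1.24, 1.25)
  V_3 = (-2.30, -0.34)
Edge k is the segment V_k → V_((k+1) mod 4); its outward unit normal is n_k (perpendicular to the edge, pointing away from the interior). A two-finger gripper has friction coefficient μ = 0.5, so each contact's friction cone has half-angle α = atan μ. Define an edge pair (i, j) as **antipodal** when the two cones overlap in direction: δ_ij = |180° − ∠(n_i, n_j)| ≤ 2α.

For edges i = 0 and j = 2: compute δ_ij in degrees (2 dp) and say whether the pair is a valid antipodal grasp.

α = atan 0.5 = 26.57°;  2α = 53.13°
edge 0: e_0 = (+2.13, +2.45);  n_0 = (+0.7547, -0.6561)
edge 2: e_2 = (-1.06, -1.59);  n_2 = (-0.8321, +0.5547)
∠(n_0, n_2) = 172.69°
δ = |180° − 172.69°| = 7.31°
7.31° ≤ 2α = 53.13°  →  valid

δ = 7.31°, valid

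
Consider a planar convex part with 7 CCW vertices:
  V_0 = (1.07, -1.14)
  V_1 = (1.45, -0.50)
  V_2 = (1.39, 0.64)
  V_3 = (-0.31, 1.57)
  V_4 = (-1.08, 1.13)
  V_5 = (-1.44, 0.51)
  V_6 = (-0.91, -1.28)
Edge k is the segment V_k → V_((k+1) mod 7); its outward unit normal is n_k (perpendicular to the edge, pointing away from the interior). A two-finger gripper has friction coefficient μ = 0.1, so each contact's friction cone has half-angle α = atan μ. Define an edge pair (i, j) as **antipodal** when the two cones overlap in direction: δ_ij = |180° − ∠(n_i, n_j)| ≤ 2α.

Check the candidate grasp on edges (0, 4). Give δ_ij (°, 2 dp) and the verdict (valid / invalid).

α = atan 0.1 = 5.71°;  2α = 11.42°
edge 0: e_0 = (+0.38, +0.64);  n_0 = (+0.8599, -0.5105)
edge 4: e_4 = (-0.36, -0.62);  n_4 = (-0.8648, +0.5021)
∠(n_0, n_4) = 179.44°
δ = |180° − 179.44°| = 0.56°
0.56° ≤ 2α = 11.42°  →  valid

δ = 0.56°, valid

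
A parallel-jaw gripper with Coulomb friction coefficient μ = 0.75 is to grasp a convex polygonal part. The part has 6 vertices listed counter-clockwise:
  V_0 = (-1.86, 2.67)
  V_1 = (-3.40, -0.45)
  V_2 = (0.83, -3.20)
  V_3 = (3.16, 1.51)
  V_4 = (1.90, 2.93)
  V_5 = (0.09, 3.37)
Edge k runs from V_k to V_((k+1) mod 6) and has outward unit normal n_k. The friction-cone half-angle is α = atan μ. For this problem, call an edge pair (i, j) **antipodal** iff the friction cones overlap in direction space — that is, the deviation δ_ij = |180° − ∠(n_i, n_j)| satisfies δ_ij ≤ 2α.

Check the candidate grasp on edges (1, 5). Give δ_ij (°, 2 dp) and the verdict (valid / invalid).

α = atan 0.75 = 36.87°;  2α = 73.74°
edge 1: e_1 = (+4.23, -2.75);  n_1 = (-0.5451, -0.8384)
edge 5: e_5 = (-1.95, -0.70);  n_5 = (-0.3379, +0.9412)
∠(n_1, n_5) = 127.22°
δ = |180° − 127.22°| = 52.78°
52.78° ≤ 2α = 73.74°  →  valid

δ = 52.78°, valid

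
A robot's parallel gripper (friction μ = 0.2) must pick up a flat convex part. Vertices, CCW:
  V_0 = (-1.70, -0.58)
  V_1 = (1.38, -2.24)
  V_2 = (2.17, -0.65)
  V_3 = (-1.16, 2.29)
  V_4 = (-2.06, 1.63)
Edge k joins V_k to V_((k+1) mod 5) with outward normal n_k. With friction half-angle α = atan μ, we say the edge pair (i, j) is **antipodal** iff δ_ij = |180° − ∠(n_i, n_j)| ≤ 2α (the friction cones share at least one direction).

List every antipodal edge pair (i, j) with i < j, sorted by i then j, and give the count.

α = atan 0.2 = 11.31°;  2α = 22.62°
n_0 = (-0.4744, -0.8803)
n_1 = (+0.8956, -0.4450)
n_2 = (+0.6618, +0.7496)
n_3 = (-0.5914, +0.8064)
n_4 = (-0.9870, -0.1608)
  (0,1): δ = 88.10°  ·
  (0,2): δ = 13.12°  ✓
  (0,3): δ = 64.58°  ·
  (0,4): δ = 127.57°  ·
  (1,2): δ = 105.02°  ·
  (1,3): δ = 27.33°  ·
  (1,4): δ = 35.67°  ·
  (2,3): δ = 102.31°  ·
  (2,4): δ = 39.31°  ·
  (3,4): δ = 117.00°  ·
antipodal pairs: 1

count = 1; pairs: (0,2)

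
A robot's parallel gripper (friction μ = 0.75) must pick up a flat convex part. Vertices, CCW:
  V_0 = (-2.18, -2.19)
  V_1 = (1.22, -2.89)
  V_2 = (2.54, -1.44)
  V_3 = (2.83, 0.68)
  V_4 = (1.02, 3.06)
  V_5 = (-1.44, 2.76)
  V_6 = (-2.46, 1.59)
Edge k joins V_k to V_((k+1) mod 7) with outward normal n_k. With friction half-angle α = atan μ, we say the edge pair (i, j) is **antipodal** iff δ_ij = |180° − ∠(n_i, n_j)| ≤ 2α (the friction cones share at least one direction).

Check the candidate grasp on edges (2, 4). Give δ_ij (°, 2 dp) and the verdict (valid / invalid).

δ = 75.26°, invalid

α = atan 0.75 = 36.87°;  2α = 73.74°
edge 2: e_2 = (+0.29, +2.12);  n_2 = (+0.9908, -0.1355)
edge 4: e_4 = (-2.46, -0.30);  n_4 = (-0.1211, +0.9926)
∠(n_2, n_4) = 104.74°
δ = |180° − 104.74°| = 75.26°
75.26° > 2α = 73.74°  →  invalid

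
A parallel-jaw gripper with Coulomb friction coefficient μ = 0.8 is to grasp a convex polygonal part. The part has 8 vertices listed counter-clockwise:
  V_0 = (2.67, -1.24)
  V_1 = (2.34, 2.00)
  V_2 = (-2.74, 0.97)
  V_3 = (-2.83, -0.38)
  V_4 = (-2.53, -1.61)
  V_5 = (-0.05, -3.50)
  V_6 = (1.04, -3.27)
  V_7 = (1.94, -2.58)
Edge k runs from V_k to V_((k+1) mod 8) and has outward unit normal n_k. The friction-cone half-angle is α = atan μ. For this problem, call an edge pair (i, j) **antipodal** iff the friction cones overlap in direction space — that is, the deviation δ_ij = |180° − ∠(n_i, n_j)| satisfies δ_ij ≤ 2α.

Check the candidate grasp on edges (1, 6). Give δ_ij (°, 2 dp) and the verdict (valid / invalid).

δ = 26.01°, valid

α = atan 0.8 = 38.66°;  2α = 77.32°
edge 1: e_1 = (-5.08, -1.03);  n_1 = (-0.1987, +0.9801)
edge 6: e_6 = (+0.90, +0.69);  n_6 = (+0.6084, -0.7936)
∠(n_1, n_6) = 153.99°
δ = |180° − 153.99°| = 26.01°
26.01° ≤ 2α = 77.32°  →  valid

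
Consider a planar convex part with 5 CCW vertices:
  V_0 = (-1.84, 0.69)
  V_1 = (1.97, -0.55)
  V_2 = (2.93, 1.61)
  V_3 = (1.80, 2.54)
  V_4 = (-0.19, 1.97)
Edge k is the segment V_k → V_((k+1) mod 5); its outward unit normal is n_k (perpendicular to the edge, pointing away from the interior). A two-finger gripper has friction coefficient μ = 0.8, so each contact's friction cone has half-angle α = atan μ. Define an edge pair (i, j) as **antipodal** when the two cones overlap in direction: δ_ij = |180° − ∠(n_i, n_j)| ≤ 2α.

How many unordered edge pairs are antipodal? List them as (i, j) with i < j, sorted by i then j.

α = atan 0.8 = 38.66°;  2α = 77.32°
n_0 = (-0.3095, -0.9509)
n_1 = (+0.9138, -0.4061)
n_2 = (+0.6355, +0.7721)
n_3 = (-0.2754, +0.9613)
n_4 = (-0.6129, +0.7901)
  (0,1): δ = 95.93°  ·
  (0,2): δ = 21.43°  ✓
  (0,3): δ = 34.01°  ✓
  (0,4): δ = 55.83°  ✓
  (1,2): δ = 105.49°  ·
  (1,3): δ = 50.05°  ✓
  (1,4): δ = 28.23°  ✓
  (2,3): δ = 124.56°  ·
  (2,4): δ = 102.74°  ·
  (3,4): δ = 158.18°  ·
antipodal pairs: 5

count = 5; pairs: (0,2), (0,3), (0,4), (1,3), (1,4)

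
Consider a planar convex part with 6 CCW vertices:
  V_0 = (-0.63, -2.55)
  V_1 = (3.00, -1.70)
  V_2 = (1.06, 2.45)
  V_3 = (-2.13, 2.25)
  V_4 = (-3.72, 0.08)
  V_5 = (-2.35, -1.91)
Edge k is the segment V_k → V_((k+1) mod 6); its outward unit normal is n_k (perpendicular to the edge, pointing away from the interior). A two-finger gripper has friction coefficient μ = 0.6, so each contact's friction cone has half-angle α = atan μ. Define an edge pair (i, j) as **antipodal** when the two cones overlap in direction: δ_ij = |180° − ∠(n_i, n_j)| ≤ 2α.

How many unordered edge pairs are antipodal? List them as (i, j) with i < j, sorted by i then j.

α = atan 0.6 = 30.96°;  2α = 61.93°
n_0 = (+0.2280, -0.9737)
n_1 = (+0.9059, +0.4235)
n_2 = (-0.0626, +0.9980)
n_3 = (-0.8066, +0.5910)
n_4 = (-0.8237, -0.5671)
n_5 = (-0.3487, -0.9372)
  (0,1): δ = 78.12°  ·
  (0,2): δ = 9.59°  ✓
  (0,3): δ = 40.59°  ✓
  (0,4): δ = 111.37°  ·
  (0,5): δ = 146.41°  ·
  (1,2): δ = 111.47°  ·
  (1,3): δ = 61.29°  ✓
  (1,4): δ = 9.49°  ✓
  (1,5): δ = 44.54°  ✓
  (2,3): δ = 129.82°  ·
  (2,4): δ = 59.04°  ✓
  (2,5): δ = 24.00°  ✓
  (3,4): δ = 109.22°  ·
  (3,5): δ = 74.18°  ·
  (4,5): δ = 144.96°  ·
antipodal pairs: 7

count = 7; pairs: (0,2), (0,3), (1,3), (1,4), (1,5), (2,4), (2,5)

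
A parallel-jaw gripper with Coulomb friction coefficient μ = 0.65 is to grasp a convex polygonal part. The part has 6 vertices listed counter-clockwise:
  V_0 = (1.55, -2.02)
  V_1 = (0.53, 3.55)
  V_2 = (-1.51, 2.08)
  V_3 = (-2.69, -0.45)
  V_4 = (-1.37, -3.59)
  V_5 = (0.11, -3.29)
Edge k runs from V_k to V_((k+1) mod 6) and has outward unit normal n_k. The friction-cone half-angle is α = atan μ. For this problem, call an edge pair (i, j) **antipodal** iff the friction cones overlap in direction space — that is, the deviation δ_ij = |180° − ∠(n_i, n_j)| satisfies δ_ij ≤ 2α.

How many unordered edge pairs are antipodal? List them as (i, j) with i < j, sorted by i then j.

α = atan 0.65 = 33.02°;  2α = 66.05°
n_0 = (+0.9836, +0.1801)
n_1 = (-0.5846, +0.8113)
n_2 = (-0.9063, +0.4227)
n_3 = (-0.9219, -0.3875)
n_4 = (+0.1987, -0.9801)
n_5 = (+0.6614, -0.7500)
  (0,1): δ = 64.60°  ✓
  (0,2): δ = 35.38°  ✓
  (0,3): δ = 12.42°  ✓
  (0,4): δ = 91.08°  ·
  (0,5): δ = 121.03°  ·
  (1,2): δ = 150.78°  ·
  (1,3): δ = 102.98°  ·
  (1,4): δ = 24.32°  ✓
  (1,5): δ = 5.63°  ✓
  (2,3): δ = 132.19°  ·
  (2,4): δ = 53.54°  ✓
  (2,5): δ = 23.59°  ✓
  (3,4): δ = 101.34°  ·
  (3,5): δ = 71.39°  ·
  (4,5): δ = 150.05°  ·
antipodal pairs: 7

count = 7; pairs: (0,1), (0,2), (0,3), (1,4), (1,5), (2,4), (2,5)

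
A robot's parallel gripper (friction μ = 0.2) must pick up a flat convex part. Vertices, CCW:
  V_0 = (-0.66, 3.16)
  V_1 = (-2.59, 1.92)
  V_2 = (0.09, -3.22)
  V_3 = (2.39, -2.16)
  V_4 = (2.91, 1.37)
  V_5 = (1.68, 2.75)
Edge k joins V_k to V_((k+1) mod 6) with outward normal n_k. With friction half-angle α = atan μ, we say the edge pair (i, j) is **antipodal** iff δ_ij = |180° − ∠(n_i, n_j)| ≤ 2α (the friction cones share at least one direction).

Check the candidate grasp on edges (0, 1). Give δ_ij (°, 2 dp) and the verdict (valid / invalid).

α = atan 0.2 = 11.31°;  2α = 22.62°
edge 0: e_0 = (-1.93, -1.24);  n_0 = (-0.5405, +0.8413)
edge 1: e_1 = (+2.68, -5.14);  n_1 = (-0.8867, -0.4623)
∠(n_0, n_1) = 84.82°
δ = |180° − 84.82°| = 95.18°
95.18° > 2α = 22.62°  →  invalid

δ = 95.18°, invalid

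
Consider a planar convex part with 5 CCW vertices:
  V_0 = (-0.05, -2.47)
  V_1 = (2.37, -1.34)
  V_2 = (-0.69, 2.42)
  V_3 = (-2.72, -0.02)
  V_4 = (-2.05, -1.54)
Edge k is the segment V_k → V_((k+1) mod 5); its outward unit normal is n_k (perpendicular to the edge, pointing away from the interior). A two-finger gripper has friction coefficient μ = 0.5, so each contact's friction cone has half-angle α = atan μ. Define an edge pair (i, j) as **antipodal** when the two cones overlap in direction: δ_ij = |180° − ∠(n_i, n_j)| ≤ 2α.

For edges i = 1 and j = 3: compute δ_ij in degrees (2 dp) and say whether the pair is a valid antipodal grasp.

α = atan 0.5 = 26.57°;  2α = 53.13°
edge 1: e_1 = (-3.06, +3.76);  n_1 = (+0.7756, +0.6312)
edge 3: e_3 = (+0.67, -1.52);  n_3 = (-0.9150, -0.4033)
∠(n_1, n_3) = 164.65°
δ = |180° − 164.65°| = 15.35°
15.35° ≤ 2α = 53.13°  →  valid

δ = 15.35°, valid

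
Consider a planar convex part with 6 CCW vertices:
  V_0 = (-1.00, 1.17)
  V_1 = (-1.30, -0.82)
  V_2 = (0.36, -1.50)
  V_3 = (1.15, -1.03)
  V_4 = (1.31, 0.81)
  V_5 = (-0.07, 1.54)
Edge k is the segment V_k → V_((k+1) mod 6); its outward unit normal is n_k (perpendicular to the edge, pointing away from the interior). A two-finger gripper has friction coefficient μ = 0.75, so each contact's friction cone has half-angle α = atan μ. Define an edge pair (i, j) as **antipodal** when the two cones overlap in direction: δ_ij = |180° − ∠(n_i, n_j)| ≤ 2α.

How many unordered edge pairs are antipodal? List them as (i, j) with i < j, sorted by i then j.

α = atan 0.75 = 36.87°;  2α = 73.74°
n_0 = (-0.9888, +0.1491)
n_1 = (-0.3791, -0.9254)
n_2 = (+0.5113, -0.8594)
n_3 = (+0.9962, -0.0866)
n_4 = (+0.4676, +0.8839)
n_5 = (-0.3697, +0.9292)
  (0,1): δ = 103.70°  ·
  (0,2): δ = 50.68°  ✓
  (0,3): δ = 3.60°  ✓
  (0,4): δ = 70.69°  ✓
  (0,5): δ = 120.27°  ·
  (1,2): δ = 126.97°  ·
  (1,3): δ = 72.69°  ✓
  (1,4): δ = 5.60°  ✓
  (1,5): δ = 43.97°  ✓
  (2,3): δ = 125.72°  ·
  (2,4): δ = 58.63°  ✓
  (2,5): δ = 9.05°  ✓
  (3,4): δ = 112.91°  ·
  (3,5): δ = 63.34°  ✓
  (4,5): δ = 130.43°  ·
antipodal pairs: 9

count = 9; pairs: (0,2), (0,3), (0,4), (1,3), (1,4), (1,5), (2,4), (2,5), (3,5)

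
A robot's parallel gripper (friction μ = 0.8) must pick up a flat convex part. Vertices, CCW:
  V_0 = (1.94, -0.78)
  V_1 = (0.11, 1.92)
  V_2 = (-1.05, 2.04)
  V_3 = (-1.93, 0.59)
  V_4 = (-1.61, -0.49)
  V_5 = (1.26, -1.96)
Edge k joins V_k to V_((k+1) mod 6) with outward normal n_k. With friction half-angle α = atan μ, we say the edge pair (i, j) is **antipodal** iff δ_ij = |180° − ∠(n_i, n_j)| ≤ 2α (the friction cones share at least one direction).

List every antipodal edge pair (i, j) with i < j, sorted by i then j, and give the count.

count = 8; pairs: (0,2), (0,3), (0,4), (1,3), (1,4), (1,5), (2,5), (3,5)

α = atan 0.8 = 38.66°;  2α = 77.32°
n_0 = (+0.8278, +0.5611)
n_1 = (+0.1029, +0.9947)
n_2 = (-0.8549, +0.5188)
n_3 = (-0.9588, -0.2841)
n_4 = (-0.4559, -0.8900)
n_5 = (+0.8664, -0.4993)
  (0,1): δ = 130.03°  ·
  (0,2): δ = 65.38°  ✓
  (0,3): δ = 17.62°  ✓
  (0,4): δ = 28.75°  ✓
  (0,5): δ = 115.92°  ·
  (1,2): δ = 115.35°  ·
  (1,3): δ = 67.59°  ✓
  (1,4): δ = 21.22°  ✓
  (1,5): δ = 65.95°  ✓
  (2,3): δ = 132.24°  ·
  (2,4): δ = 85.87°  ·
  (2,5): δ = 1.30°  ✓
  (3,4): δ = 133.63°  ·
  (3,5): δ = 46.46°  ✓
  (4,5): δ = 92.83°  ·
antipodal pairs: 8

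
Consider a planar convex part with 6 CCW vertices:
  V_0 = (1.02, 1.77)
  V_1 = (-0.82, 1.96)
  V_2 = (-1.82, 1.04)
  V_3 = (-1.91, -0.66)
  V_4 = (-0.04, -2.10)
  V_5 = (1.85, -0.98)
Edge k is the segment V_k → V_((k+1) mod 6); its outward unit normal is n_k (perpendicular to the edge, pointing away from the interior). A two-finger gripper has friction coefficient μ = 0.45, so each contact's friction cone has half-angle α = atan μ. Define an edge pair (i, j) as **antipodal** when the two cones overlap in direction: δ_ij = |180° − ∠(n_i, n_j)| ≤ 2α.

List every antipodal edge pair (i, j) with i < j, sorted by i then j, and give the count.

count = 5; pairs: (0,3), (0,4), (1,4), (2,5), (3,5)

α = atan 0.45 = 24.23°;  2α = 48.46°
n_0 = (+0.1027, +0.9947)
n_1 = (-0.6771, +0.7359)
n_2 = (-0.9986, +0.0529)
n_3 = (-0.6101, -0.7923)
n_4 = (+0.5098, -0.8603)
n_5 = (+0.9573, +0.2889)
  (0,1): δ = 131.49°  ·
  (0,2): δ = 87.13°  ·
  (0,3): δ = 31.70°  ✓
  (0,4): δ = 36.55°  ✓
  (0,5): δ = 112.69°  ·
  (1,2): δ = 135.64°  ·
  (1,3): δ = 80.21°  ·
  (1,4): δ = 11.96°  ✓
  (1,5): δ = 64.18°  ·
  (2,3): δ = 124.57°  ·
  (2,4): δ = 56.32°  ·
  (2,5): δ = 19.83°  ✓
  (3,4): δ = 111.75°  ·
  (3,5): δ = 35.61°  ✓
  (4,5): δ = 103.86°  ·
antipodal pairs: 5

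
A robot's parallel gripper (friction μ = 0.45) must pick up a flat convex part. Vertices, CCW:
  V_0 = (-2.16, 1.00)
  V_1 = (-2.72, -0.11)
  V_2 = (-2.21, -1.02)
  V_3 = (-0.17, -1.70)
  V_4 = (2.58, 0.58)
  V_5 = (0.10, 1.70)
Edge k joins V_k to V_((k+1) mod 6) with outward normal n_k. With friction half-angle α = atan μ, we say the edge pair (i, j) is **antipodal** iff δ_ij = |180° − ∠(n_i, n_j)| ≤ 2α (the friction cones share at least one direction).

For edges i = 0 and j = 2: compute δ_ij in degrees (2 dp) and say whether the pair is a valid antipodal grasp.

α = atan 0.45 = 24.23°;  2α = 48.46°
edge 0: e_0 = (-0.56, -1.11);  n_0 = (-0.8928, +0.4504)
edge 2: e_2 = (+2.04, -0.68);  n_2 = (-0.3162, -0.9487)
∠(n_0, n_2) = 98.34°
δ = |180° − 98.34°| = 81.66°
81.66° > 2α = 48.46°  →  invalid

δ = 81.66°, invalid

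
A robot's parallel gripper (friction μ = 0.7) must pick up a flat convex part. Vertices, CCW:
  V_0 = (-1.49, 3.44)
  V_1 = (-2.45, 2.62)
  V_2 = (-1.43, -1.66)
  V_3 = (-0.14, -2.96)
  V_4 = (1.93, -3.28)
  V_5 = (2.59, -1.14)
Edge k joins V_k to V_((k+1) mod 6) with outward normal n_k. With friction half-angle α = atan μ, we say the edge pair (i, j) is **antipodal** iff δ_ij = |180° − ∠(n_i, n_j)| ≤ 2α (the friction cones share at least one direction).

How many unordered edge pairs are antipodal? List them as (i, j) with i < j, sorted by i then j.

count = 7; pairs: (0,3), (0,4), (1,4), (1,5), (2,4), (2,5), (3,5)

α = atan 0.7 = 34.99°;  2α = 69.98°
n_0 = (-0.6495, +0.7604)
n_1 = (-0.9728, -0.2318)
n_2 = (-0.7098, -0.7044)
n_3 = (-0.1528, -0.9883)
n_4 = (+0.9556, -0.2947)
n_5 = (+0.7467, +0.6652)
  (0,1): δ = 117.10°  ·
  (0,2): δ = 85.72°  ·
  (0,3): δ = 49.29°  ✓
  (0,4): δ = 32.36°  ✓
  (0,5): δ = 91.19°  ·
  (1,2): δ = 148.63°  ·
  (1,3): δ = 112.19°  ·
  (1,4): δ = 30.54°  ✓
  (1,5): δ = 28.29°  ✓
  (2,3): δ = 143.57°  ·
  (2,4): δ = 61.92°  ✓
  (2,5): δ = 3.08°  ✓
  (3,4): δ = 98.35°  ·
  (3,5): δ = 39.52°  ✓
  (4,5): δ = 121.16°  ·
antipodal pairs: 7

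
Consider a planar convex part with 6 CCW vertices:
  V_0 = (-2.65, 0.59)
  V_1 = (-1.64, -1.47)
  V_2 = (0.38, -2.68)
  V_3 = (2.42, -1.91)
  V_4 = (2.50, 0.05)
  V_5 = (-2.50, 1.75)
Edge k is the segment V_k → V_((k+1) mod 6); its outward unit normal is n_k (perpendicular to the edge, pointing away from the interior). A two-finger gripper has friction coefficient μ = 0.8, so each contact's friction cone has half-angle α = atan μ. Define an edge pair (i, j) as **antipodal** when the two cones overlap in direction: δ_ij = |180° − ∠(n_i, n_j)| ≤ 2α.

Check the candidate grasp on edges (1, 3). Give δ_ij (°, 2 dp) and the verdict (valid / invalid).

δ = 61.42°, valid

α = atan 0.8 = 38.66°;  2α = 77.32°
edge 1: e_1 = (+2.02, -1.21);  n_1 = (-0.5139, -0.8579)
edge 3: e_3 = (+0.08, +1.96);  n_3 = (+0.9992, -0.0408)
∠(n_1, n_3) = 118.58°
δ = |180° − 118.58°| = 61.42°
61.42° ≤ 2α = 77.32°  →  valid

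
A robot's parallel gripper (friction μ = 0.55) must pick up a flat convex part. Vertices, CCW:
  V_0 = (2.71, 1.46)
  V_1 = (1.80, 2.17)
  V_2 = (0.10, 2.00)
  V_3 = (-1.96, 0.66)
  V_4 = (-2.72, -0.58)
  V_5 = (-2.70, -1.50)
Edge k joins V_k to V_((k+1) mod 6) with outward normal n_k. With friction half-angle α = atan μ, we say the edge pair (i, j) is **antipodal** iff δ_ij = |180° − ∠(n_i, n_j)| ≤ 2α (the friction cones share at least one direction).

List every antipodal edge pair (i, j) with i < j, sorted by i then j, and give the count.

count = 4; pairs: (0,4), (1,5), (2,5), (3,5)

α = atan 0.55 = 28.81°;  2α = 57.62°
n_0 = (+0.6151, +0.7884)
n_1 = (-0.0995, +0.9950)
n_2 = (-0.5453, +0.8383)
n_3 = (-0.8526, +0.5226)
n_4 = (-0.9998, -0.0217)
n_5 = (+0.4800, -0.8773)
  (0,1): δ = 136.33°  ·
  (0,2): δ = 108.99°  ·
  (0,3): δ = 83.54°  ·
  (0,4): δ = 50.79°  ✓
  (0,5): δ = 66.65°  ·
  (1,2): δ = 152.67°  ·
  (1,3): δ = 127.21°  ·
  (1,4): δ = 94.47°  ·
  (1,5): δ = 22.97°  ✓
  (2,3): δ = 154.55°  ·
  (2,4): δ = 121.80°  ·
  (2,5): δ = 4.36°  ✓
  (3,4): δ = 147.25°  ·
  (3,5): δ = 29.81°  ✓
  (4,5): δ = 62.56°  ·
antipodal pairs: 4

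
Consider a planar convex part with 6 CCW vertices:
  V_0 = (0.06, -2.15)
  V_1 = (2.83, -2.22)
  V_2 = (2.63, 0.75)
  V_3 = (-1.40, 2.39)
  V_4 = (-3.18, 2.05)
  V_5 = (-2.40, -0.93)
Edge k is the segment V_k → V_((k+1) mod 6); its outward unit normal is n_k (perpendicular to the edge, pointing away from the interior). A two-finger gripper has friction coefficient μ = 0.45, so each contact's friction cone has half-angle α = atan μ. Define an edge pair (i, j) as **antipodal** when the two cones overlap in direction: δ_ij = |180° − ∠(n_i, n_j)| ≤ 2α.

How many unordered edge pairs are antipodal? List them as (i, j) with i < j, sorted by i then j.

α = atan 0.45 = 24.23°;  2α = 48.46°
n_0 = (-0.0253, -0.9997)
n_1 = (+0.9977, +0.0672)
n_2 = (+0.3769, +0.9262)
n_3 = (-0.1876, +0.9822)
n_4 = (-0.9674, -0.2532)
n_5 = (-0.4443, -0.8959)
  (0,1): δ = 84.70°  ·
  (0,2): δ = 20.70°  ✓
  (0,3): δ = 12.26°  ✓
  (0,4): δ = 106.12°  ·
  (0,5): δ = 155.07°  ·
  (1,2): δ = 116.00°  ·
  (1,3): δ = 83.04°  ·
  (1,4): δ = 10.82°  ✓
  (1,5): δ = 59.77°  ·
  (2,3): δ = 147.04°  ·
  (2,4): δ = 53.19°  ·
  (2,5): δ = 4.23°  ✓
  (3,4): δ = 86.15°  ·
  (3,5): δ = 37.19°  ✓
  (4,5): δ = 131.05°  ·
antipodal pairs: 5

count = 5; pairs: (0,2), (0,3), (1,4), (2,5), (3,5)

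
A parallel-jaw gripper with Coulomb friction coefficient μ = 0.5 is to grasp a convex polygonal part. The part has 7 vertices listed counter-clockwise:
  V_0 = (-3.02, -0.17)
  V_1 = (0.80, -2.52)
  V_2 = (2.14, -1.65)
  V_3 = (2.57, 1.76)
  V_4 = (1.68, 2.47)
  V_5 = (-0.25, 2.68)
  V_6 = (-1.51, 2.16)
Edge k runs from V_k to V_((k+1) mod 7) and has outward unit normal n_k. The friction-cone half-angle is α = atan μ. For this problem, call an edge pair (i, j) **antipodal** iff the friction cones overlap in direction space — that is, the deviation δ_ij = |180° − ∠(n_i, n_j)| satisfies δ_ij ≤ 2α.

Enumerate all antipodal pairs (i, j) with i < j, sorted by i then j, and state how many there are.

α = atan 0.5 = 26.57°;  2α = 53.13°
n_0 = (-0.5240, -0.8517)
n_1 = (+0.5445, -0.8387)
n_2 = (+0.9921, -0.1251)
n_3 = (+0.6236, +0.7817)
n_4 = (+0.1082, +0.9941)
n_5 = (-0.3815, +0.9244)
n_6 = (-0.8392, +0.5438)
  (0,1): δ = 115.41°  ·
  (0,2): δ = 65.59°  ·
  (0,3): δ = 6.98°  ✓
  (0,4): δ = 25.39°  ✓
  (0,5): δ = 54.02°  ·
  (0,6): δ = 88.65°  ·
  (1,2): δ = 130.18°  ·
  (1,3): δ = 71.58°  ·
  (1,4): δ = 39.20°  ✓
  (1,5): δ = 10.57°  ✓
  (1,6): δ = 24.06°  ✓
  (2,3): δ = 121.39°  ·
  (2,4): δ = 89.02°  ·
  (2,5): δ = 60.39°  ·
  (2,6): δ = 25.76°  ✓
  (3,4): δ = 147.63°  ·
  (3,5): δ = 118.99°  ·
  (3,6): δ = 84.36°  ·
  (4,5): δ = 151.36°  ·
  (4,6): δ = 116.74°  ·
  (5,6): δ = 145.37°  ·
antipodal pairs: 6

count = 6; pairs: (0,3), (0,4), (1,4), (1,5), (1,6), (2,6)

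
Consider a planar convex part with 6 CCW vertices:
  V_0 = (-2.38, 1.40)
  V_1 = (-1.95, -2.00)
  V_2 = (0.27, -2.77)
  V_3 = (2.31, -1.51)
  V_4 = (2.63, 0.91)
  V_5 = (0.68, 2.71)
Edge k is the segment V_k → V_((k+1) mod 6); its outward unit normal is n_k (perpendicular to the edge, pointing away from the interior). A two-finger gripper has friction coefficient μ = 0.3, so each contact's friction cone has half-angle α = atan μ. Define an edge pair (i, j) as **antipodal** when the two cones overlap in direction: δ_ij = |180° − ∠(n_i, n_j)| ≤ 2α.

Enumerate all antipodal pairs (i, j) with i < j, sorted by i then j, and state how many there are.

α = atan 0.3 = 16.70°;  2α = 33.40°
n_0 = (-0.9921, -0.1255)
n_1 = (-0.3277, -0.9448)
n_2 = (+0.5255, -0.8508)
n_3 = (+0.9914, -0.1311)
n_4 = (+0.6783, +0.7348)
n_5 = (-0.3936, +0.9193)
  (0,1): δ = 116.34°  ·
  (0,2): δ = 65.51°  ·
  (0,3): δ = 14.74°  ✓
  (0,4): δ = 40.08°  ·
  (0,5): δ = 105.97°  ·
  (1,2): δ = 129.17°  ·
  (1,3): δ = 78.40°  ·
  (1,4): δ = 23.58°  ✓
  (1,5): δ = 42.30°  ·
  (2,3): δ = 129.23°  ·
  (2,4): δ = 74.41°  ·
  (2,5): δ = 8.53°  ✓
  (3,4): δ = 125.18°  ·
  (3,5): δ = 59.29°  ·
  (4,5): δ = 114.11°  ·
antipodal pairs: 3

count = 3; pairs: (0,3), (1,4), (2,5)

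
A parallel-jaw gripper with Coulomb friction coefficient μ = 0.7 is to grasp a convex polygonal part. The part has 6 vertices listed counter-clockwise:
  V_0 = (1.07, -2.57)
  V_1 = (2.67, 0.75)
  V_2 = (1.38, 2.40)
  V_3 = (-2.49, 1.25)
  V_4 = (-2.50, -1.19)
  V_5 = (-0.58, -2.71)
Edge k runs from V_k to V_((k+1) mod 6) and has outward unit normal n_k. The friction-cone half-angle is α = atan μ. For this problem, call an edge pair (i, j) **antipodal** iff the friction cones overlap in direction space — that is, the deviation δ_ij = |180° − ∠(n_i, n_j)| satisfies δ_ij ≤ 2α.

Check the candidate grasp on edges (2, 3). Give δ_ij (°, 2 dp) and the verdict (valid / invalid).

δ = 106.78°, invalid

α = atan 0.7 = 34.99°;  2α = 69.98°
edge 2: e_2 = (-3.87, -1.15);  n_2 = (-0.2848, +0.9586)
edge 3: e_3 = (-0.01, -2.44);  n_3 = (-1.0000, +0.0041)
∠(n_2, n_3) = 73.22°
δ = |180° − 73.22°| = 106.78°
106.78° > 2α = 69.98°  →  invalid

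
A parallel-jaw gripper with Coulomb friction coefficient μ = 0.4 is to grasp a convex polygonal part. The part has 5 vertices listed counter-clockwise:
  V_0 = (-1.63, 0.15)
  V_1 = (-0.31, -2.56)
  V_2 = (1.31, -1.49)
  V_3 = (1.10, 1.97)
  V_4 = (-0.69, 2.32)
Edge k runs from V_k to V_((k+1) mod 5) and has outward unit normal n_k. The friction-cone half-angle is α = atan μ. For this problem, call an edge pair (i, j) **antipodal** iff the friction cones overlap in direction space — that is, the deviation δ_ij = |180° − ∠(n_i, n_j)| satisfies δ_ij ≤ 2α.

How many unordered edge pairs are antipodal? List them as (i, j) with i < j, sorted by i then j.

α = atan 0.4 = 21.80°;  2α = 43.60°
n_0 = (-0.8990, -0.4379)
n_1 = (+0.5511, -0.8344)
n_2 = (+0.9982, +0.0606)
n_3 = (+0.1919, +0.9814)
n_4 = (-0.9176, +0.3975)
  (0,1): δ = 82.53°  ·
  (0,2): δ = 22.50°  ✓
  (0,3): δ = 52.97°  ·
  (0,4): δ = 130.61°  ·
  (1,2): δ = 119.97°  ·
  (1,3): δ = 44.51°  ·
  (1,4): δ = 33.13°  ✓
  (2,3): δ = 104.54°  ·
  (2,4): δ = 26.89°  ✓
  (3,4): δ = 102.36°  ·
antipodal pairs: 3

count = 3; pairs: (0,2), (1,4), (2,4)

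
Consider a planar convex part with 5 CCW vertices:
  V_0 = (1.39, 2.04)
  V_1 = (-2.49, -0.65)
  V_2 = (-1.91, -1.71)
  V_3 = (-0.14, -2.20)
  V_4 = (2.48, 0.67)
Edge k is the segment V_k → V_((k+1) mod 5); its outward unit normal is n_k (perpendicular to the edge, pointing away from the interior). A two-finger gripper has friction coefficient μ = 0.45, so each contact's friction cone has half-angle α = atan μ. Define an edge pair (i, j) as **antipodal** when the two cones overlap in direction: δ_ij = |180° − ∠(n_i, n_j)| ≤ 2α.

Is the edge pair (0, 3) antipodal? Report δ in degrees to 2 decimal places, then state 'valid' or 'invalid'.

δ = 12.87°, valid

α = atan 0.45 = 24.23°;  2α = 48.46°
edge 0: e_0 = (-3.88, -2.69);  n_0 = (-0.5698, +0.8218)
edge 3: e_3 = (+2.62, +2.87);  n_3 = (+0.7385, -0.6742)
∠(n_0, n_3) = 167.13°
δ = |180° − 167.13°| = 12.87°
12.87° ≤ 2α = 48.46°  →  valid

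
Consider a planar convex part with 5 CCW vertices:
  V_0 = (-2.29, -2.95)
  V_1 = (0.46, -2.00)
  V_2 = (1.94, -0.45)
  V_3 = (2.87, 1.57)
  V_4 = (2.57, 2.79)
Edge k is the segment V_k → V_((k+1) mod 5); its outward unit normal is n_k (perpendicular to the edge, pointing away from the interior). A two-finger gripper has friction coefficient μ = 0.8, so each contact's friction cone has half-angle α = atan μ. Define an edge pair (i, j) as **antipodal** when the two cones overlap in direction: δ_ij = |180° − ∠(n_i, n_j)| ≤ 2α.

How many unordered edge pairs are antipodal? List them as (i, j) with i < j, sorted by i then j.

α = atan 0.8 = 38.66°;  2α = 77.32°
n_0 = (+0.3265, -0.9452)
n_1 = (+0.7232, -0.6906)
n_2 = (+0.9084, -0.4182)
n_3 = (+0.9711, +0.2388)
n_4 = (-0.7632, +0.6462)
  (0,1): δ = 152.73°  ·
  (0,2): δ = 133.78°  ·
  (0,3): δ = 95.24°  ·
  (0,4): δ = 30.69°  ✓
  (1,2): δ = 161.04°  ·
  (1,3): δ = 122.51°  ·
  (1,4): δ = 3.42°  ✓
  (2,3): δ = 141.46°  ·
  (2,4): δ = 15.53°  ✓
  (3,4): δ = 54.07°  ✓
antipodal pairs: 4

count = 4; pairs: (0,4), (1,4), (2,4), (3,4)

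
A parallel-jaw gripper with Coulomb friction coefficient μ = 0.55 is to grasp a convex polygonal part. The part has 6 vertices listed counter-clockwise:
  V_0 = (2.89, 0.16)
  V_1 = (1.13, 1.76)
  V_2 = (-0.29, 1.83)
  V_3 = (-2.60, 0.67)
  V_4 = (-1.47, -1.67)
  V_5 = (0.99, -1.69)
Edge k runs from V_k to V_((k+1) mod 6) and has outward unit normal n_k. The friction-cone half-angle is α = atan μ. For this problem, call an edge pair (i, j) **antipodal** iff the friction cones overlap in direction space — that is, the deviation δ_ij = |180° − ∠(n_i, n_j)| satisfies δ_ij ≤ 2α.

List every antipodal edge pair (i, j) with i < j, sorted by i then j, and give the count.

count = 6; pairs: (0,3), (0,4), (1,4), (1,5), (2,4), (2,5)

α = atan 0.55 = 28.81°;  2α = 57.62°
n_0 = (+0.6727, +0.7399)
n_1 = (+0.0492, +0.9988)
n_2 = (-0.4488, +0.8937)
n_3 = (-0.9005, -0.4349)
n_4 = (-0.0081, -1.0000)
n_5 = (+0.6976, -0.7165)
  (0,1): δ = 140.55°  ·
  (0,2): δ = 111.06°  ·
  (0,3): δ = 21.95°  ✓
  (0,4): δ = 41.81°  ✓
  (0,5): δ = 86.51°  ·
  (1,2): δ = 150.51°  ·
  (1,3): δ = 61.40°  ·
  (1,4): δ = 2.36°  ✓
  (1,5): δ = 47.06°  ✓
  (2,3): δ = 90.89°  ·
  (2,4): δ = 27.13°  ✓
  (2,5): δ = 17.57°  ✓
  (3,4): δ = 116.24°  ·
  (3,5): δ = 71.54°  ·
  (4,5): δ = 135.30°  ·
antipodal pairs: 6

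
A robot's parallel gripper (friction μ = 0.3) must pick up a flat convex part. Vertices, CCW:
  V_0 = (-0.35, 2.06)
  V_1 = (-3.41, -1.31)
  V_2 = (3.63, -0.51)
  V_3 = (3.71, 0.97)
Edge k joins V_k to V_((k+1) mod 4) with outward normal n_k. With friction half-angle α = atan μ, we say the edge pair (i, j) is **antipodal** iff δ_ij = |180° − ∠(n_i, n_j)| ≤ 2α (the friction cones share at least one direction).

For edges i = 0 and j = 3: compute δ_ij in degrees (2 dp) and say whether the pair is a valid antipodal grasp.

δ = 117.21°, invalid

α = atan 0.3 = 16.70°;  2α = 33.40°
edge 0: e_0 = (-3.06, -3.37);  n_0 = (-0.7403, +0.6722)
edge 3: e_3 = (-4.06, +1.09);  n_3 = (+0.2593, +0.9658)
∠(n_0, n_3) = 62.79°
δ = |180° − 62.79°| = 117.21°
117.21° > 2α = 33.40°  →  invalid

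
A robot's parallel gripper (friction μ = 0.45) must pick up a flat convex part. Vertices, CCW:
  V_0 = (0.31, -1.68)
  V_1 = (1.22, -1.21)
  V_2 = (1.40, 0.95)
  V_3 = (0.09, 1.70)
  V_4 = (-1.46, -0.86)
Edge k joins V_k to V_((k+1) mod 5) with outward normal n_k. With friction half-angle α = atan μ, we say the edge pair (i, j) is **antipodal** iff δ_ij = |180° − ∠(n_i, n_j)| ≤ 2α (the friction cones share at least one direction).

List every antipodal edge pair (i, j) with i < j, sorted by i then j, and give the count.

count = 3; pairs: (0,3), (1,3), (2,4)

α = atan 0.45 = 24.23°;  2α = 48.46°
n_0 = (+0.4589, -0.8885)
n_1 = (+0.9965, -0.0830)
n_2 = (+0.4969, +0.8678)
n_3 = (-0.8554, +0.5179)
n_4 = (-0.4204, -0.9074)
  (0,1): δ = 122.08°  ·
  (0,2): δ = 57.11°  ·
  (0,3): δ = 31.49°  ✓
  (0,4): δ = 127.83°  ·
  (1,2): δ = 115.03°  ·
  (1,3): δ = 26.43°  ✓
  (1,4): δ = 69.91°  ·
  (2,3): δ = 91.40°  ·
  (2,4): δ = 4.93°  ✓
  (3,4): δ = 83.66°  ·
antipodal pairs: 3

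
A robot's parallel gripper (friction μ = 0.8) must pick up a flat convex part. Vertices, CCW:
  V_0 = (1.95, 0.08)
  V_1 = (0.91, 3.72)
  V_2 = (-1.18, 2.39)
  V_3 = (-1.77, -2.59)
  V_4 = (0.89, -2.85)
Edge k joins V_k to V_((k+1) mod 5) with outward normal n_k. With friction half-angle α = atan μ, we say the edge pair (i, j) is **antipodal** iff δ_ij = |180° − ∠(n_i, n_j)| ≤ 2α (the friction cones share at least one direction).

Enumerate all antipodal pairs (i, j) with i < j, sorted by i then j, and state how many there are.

count = 6; pairs: (0,1), (0,2), (0,3), (1,3), (1,4), (2,4)

α = atan 0.8 = 38.66°;  2α = 77.32°
n_0 = (+0.9615, +0.2747)
n_1 = (-0.5369, +0.8437)
n_2 = (-0.9931, +0.1177)
n_3 = (-0.0973, -0.9953)
n_4 = (+0.9404, -0.3402)
  (0,1): δ = 73.47°  ✓
  (0,2): δ = 22.70°  ✓
  (0,3): δ = 68.47°  ✓
  (0,4): δ = 144.17°  ·
  (1,2): δ = 129.23°  ·
  (1,3): δ = 38.05°  ✓
  (1,4): δ = 37.64°  ✓
  (2,3): δ = 88.83°  ·
  (2,4): δ = 13.13°  ✓
  (3,4): δ = 104.31°  ·
antipodal pairs: 6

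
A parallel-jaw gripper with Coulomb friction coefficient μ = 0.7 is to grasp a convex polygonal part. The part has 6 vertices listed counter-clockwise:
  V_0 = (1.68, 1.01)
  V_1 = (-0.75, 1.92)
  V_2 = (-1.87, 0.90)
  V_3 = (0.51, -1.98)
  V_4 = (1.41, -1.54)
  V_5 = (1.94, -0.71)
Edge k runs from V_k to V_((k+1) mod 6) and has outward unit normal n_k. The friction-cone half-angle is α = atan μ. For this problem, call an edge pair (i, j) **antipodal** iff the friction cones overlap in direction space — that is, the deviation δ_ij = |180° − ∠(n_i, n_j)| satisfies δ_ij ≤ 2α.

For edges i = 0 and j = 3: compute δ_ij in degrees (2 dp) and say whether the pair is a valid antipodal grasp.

α = atan 0.7 = 34.99°;  2α = 69.98°
edge 0: e_0 = (-2.43, +0.91);  n_0 = (+0.3507, +0.9365)
edge 3: e_3 = (+0.90, +0.44);  n_3 = (+0.4392, -0.8984)
∠(n_0, n_3) = 133.42°
δ = |180° − 133.42°| = 46.58°
46.58° ≤ 2α = 69.98°  →  valid

δ = 46.58°, valid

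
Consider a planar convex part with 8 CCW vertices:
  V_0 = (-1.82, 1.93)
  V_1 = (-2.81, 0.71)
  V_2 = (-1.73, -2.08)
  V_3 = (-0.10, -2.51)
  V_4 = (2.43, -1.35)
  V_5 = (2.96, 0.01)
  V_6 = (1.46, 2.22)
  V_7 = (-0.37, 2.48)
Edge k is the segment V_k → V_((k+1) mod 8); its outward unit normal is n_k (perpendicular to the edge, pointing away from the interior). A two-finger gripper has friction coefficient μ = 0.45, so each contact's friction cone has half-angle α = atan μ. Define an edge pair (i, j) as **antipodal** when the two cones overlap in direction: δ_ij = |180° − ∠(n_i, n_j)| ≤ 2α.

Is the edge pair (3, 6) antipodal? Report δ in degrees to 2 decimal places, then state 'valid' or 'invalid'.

δ = 32.72°, valid

α = atan 0.45 = 24.23°;  2α = 48.46°
edge 3: e_3 = (+2.53, +1.16);  n_3 = (+0.4168, -0.9090)
edge 6: e_6 = (-1.83, +0.26);  n_6 = (+0.1407, +0.9901)
∠(n_3, n_6) = 147.28°
δ = |180° − 147.28°| = 32.72°
32.72° ≤ 2α = 48.46°  →  valid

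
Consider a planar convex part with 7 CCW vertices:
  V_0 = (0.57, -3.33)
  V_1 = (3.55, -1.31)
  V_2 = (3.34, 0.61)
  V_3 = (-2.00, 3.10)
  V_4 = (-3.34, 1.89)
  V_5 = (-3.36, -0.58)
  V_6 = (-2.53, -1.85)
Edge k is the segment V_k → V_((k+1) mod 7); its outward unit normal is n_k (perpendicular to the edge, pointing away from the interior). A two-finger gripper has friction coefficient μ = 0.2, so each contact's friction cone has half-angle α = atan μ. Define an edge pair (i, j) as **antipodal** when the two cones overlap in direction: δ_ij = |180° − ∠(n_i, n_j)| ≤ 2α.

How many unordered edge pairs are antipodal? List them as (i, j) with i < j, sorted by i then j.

count = 3; pairs: (0,3), (1,4), (2,6)

α = atan 0.2 = 11.31°;  2α = 22.62°
n_0 = (+0.5611, -0.8278)
n_1 = (+0.9941, +0.1087)
n_2 = (+0.4226, +0.9063)
n_3 = (-0.6702, +0.7422)
n_4 = (-1.0000, +0.0081)
n_5 = (-0.8371, -0.5471)
n_6 = (-0.4308, -0.9024)
  (0,1): δ = 117.89°  ·
  (0,2): δ = 59.13°  ·
  (0,3): δ = 7.95°  ✓
  (0,4): δ = 55.40°  ·
  (0,5): δ = 89.03°  ·
  (0,6): δ = 120.35°  ·
  (1,2): δ = 121.24°  ·
  (1,3): δ = 54.16°  ·
  (1,4): δ = 6.71°  ✓
  (1,5): δ = 26.92°  ·
  (1,6): δ = 58.24°  ·
  (2,3): δ = 112.92°  ·
  (2,4): δ = 65.46°  ·
  (2,5): δ = 31.83°  ·
  (2,6): δ = 0.52°  ✓
  (3,4): δ = 132.55°  ·
  (3,5): δ = 98.92°  ·
  (3,6): δ = 67.60°  ·
  (4,5): δ = 146.37°  ·
  (4,6): δ = 115.06°  ·
  (5,6): δ = 148.69°  ·
antipodal pairs: 3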